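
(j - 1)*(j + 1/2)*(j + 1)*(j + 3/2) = j^4 + 2*j^3 - j^2/4 - 2*j - 3/4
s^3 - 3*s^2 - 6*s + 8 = (s - 4)*(s - 1)*(s + 2)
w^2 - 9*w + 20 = (w - 5)*(w - 4)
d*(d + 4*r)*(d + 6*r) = d^3 + 10*d^2*r + 24*d*r^2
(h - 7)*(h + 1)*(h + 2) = h^3 - 4*h^2 - 19*h - 14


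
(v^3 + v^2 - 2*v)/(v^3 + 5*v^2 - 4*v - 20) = v*(v - 1)/(v^2 + 3*v - 10)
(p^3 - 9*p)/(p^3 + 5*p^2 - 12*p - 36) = p*(p + 3)/(p^2 + 8*p + 12)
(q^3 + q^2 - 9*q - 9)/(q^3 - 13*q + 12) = (q^2 + 4*q + 3)/(q^2 + 3*q - 4)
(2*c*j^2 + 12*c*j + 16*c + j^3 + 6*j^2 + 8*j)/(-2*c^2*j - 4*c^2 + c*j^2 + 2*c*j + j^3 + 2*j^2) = (-j - 4)/(c - j)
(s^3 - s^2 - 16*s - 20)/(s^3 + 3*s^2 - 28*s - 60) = (s + 2)/(s + 6)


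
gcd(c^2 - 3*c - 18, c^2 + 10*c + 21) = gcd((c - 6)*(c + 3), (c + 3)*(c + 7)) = c + 3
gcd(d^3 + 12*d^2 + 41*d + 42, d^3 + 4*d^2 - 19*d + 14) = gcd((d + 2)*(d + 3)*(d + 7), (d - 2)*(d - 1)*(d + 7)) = d + 7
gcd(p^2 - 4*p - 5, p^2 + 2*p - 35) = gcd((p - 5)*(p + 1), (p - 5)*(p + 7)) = p - 5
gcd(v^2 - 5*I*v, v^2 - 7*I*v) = v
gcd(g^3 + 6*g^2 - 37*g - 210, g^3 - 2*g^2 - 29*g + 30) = g^2 - g - 30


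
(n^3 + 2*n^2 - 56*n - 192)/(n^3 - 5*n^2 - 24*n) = (n^2 + 10*n + 24)/(n*(n + 3))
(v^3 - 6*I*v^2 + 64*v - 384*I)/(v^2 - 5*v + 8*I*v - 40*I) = (v^2 - 14*I*v - 48)/(v - 5)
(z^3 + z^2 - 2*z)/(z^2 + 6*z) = (z^2 + z - 2)/(z + 6)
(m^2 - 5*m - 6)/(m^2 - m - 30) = (m + 1)/(m + 5)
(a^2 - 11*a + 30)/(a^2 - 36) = (a - 5)/(a + 6)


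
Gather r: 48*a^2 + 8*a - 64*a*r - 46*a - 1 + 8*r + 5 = 48*a^2 - 38*a + r*(8 - 64*a) + 4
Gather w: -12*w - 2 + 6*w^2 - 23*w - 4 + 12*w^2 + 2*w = 18*w^2 - 33*w - 6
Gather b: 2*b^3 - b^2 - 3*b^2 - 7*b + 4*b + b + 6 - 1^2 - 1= 2*b^3 - 4*b^2 - 2*b + 4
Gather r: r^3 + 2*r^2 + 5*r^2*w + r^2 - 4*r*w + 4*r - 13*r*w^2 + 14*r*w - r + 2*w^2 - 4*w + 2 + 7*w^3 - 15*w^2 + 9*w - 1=r^3 + r^2*(5*w + 3) + r*(-13*w^2 + 10*w + 3) + 7*w^3 - 13*w^2 + 5*w + 1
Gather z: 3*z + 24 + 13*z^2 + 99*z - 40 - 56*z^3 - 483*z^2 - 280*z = -56*z^3 - 470*z^2 - 178*z - 16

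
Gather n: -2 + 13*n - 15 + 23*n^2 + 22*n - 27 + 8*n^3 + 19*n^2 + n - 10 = 8*n^3 + 42*n^2 + 36*n - 54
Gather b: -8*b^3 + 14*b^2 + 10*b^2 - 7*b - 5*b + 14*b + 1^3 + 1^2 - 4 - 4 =-8*b^3 + 24*b^2 + 2*b - 6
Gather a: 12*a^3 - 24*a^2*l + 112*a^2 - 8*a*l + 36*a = 12*a^3 + a^2*(112 - 24*l) + a*(36 - 8*l)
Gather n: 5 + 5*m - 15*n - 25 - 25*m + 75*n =-20*m + 60*n - 20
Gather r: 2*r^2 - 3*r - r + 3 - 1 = 2*r^2 - 4*r + 2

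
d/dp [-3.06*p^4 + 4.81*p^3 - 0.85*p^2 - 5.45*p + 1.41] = -12.24*p^3 + 14.43*p^2 - 1.7*p - 5.45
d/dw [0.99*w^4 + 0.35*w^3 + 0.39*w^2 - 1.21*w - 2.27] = 3.96*w^3 + 1.05*w^2 + 0.78*w - 1.21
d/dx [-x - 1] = -1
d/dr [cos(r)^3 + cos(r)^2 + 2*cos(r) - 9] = (3*sin(r)^2 - 2*cos(r) - 5)*sin(r)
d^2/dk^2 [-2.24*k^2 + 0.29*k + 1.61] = -4.48000000000000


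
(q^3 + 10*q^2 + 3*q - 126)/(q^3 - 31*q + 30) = (q^2 + 4*q - 21)/(q^2 - 6*q + 5)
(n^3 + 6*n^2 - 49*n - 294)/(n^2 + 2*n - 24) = (n^2 - 49)/(n - 4)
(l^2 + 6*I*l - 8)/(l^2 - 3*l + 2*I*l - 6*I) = (l + 4*I)/(l - 3)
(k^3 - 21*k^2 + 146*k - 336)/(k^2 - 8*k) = k - 13 + 42/k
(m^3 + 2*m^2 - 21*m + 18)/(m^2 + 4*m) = (m^3 + 2*m^2 - 21*m + 18)/(m*(m + 4))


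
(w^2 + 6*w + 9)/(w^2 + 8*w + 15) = (w + 3)/(w + 5)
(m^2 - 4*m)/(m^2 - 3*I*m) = (m - 4)/(m - 3*I)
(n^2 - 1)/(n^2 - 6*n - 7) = (n - 1)/(n - 7)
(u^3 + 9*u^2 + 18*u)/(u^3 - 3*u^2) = (u^2 + 9*u + 18)/(u*(u - 3))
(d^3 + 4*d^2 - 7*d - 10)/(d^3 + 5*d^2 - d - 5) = (d - 2)/(d - 1)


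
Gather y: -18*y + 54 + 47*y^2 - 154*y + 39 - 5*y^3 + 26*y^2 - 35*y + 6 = -5*y^3 + 73*y^2 - 207*y + 99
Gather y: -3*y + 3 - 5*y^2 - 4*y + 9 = -5*y^2 - 7*y + 12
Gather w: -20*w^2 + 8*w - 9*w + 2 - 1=-20*w^2 - w + 1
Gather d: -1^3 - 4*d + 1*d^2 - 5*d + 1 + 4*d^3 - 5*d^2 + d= 4*d^3 - 4*d^2 - 8*d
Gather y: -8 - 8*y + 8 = -8*y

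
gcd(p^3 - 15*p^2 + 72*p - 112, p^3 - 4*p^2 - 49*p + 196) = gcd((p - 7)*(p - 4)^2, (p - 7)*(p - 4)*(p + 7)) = p^2 - 11*p + 28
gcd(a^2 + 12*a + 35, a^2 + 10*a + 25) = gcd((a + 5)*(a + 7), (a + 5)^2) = a + 5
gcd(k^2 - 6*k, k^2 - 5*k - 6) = k - 6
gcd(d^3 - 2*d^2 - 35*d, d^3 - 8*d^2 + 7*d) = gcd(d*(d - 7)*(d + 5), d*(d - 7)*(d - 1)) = d^2 - 7*d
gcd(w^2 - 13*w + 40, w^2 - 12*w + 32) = w - 8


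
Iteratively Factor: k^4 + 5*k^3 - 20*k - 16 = (k - 2)*(k^3 + 7*k^2 + 14*k + 8) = (k - 2)*(k + 4)*(k^2 + 3*k + 2) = (k - 2)*(k + 1)*(k + 4)*(k + 2)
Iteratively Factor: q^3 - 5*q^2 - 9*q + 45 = (q + 3)*(q^2 - 8*q + 15) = (q - 3)*(q + 3)*(q - 5)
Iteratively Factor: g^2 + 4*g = (g + 4)*(g)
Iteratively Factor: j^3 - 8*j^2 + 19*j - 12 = (j - 1)*(j^2 - 7*j + 12) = (j - 4)*(j - 1)*(j - 3)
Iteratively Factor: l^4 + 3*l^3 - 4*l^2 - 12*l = (l)*(l^3 + 3*l^2 - 4*l - 12) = l*(l + 3)*(l^2 - 4) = l*(l + 2)*(l + 3)*(l - 2)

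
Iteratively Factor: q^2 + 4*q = (q)*(q + 4)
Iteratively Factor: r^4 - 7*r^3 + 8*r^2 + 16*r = (r - 4)*(r^3 - 3*r^2 - 4*r) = r*(r - 4)*(r^2 - 3*r - 4) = r*(r - 4)^2*(r + 1)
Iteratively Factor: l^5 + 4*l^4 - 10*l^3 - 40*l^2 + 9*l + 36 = (l + 1)*(l^4 + 3*l^3 - 13*l^2 - 27*l + 36) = (l - 3)*(l + 1)*(l^3 + 6*l^2 + 5*l - 12) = (l - 3)*(l - 1)*(l + 1)*(l^2 + 7*l + 12) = (l - 3)*(l - 1)*(l + 1)*(l + 4)*(l + 3)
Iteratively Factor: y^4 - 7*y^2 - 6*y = (y)*(y^3 - 7*y - 6) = y*(y + 1)*(y^2 - y - 6) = y*(y - 3)*(y + 1)*(y + 2)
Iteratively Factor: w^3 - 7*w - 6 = (w + 1)*(w^2 - w - 6) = (w + 1)*(w + 2)*(w - 3)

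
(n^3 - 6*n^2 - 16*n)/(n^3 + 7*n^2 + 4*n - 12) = n*(n - 8)/(n^2 + 5*n - 6)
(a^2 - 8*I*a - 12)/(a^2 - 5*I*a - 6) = (a - 6*I)/(a - 3*I)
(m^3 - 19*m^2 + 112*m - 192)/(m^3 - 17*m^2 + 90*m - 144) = (m - 8)/(m - 6)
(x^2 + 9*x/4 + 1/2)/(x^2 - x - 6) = (x + 1/4)/(x - 3)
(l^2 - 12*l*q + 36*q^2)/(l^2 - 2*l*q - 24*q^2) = (l - 6*q)/(l + 4*q)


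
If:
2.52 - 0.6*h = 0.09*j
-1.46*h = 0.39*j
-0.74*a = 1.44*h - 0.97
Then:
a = -17.33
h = 9.58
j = -35.86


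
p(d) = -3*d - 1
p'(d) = -3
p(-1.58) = 3.74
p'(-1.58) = -3.00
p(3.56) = -11.68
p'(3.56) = -3.00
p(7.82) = -24.46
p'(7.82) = -3.00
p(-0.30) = -0.10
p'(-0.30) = -3.00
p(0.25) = -1.75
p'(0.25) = -3.00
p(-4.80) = 13.40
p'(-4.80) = -3.00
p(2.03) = -7.09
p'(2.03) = -3.00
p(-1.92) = 4.76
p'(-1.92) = -3.00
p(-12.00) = 35.00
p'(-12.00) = -3.00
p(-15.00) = 44.00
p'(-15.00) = -3.00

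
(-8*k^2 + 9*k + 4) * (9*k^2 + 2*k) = -72*k^4 + 65*k^3 + 54*k^2 + 8*k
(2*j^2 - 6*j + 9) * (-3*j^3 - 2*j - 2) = -6*j^5 + 18*j^4 - 31*j^3 + 8*j^2 - 6*j - 18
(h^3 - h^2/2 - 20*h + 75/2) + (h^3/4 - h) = 5*h^3/4 - h^2/2 - 21*h + 75/2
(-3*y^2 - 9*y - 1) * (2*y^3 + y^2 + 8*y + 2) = -6*y^5 - 21*y^4 - 35*y^3 - 79*y^2 - 26*y - 2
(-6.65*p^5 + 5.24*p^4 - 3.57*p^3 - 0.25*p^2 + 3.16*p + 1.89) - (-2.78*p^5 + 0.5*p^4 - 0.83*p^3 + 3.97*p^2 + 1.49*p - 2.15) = -3.87*p^5 + 4.74*p^4 - 2.74*p^3 - 4.22*p^2 + 1.67*p + 4.04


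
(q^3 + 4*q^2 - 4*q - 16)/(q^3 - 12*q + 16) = (q + 2)/(q - 2)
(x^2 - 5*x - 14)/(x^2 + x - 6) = (x^2 - 5*x - 14)/(x^2 + x - 6)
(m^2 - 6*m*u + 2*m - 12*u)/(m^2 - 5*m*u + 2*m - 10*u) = (-m + 6*u)/(-m + 5*u)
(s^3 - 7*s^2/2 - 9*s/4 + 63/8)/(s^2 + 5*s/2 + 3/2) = (s^2 - 5*s + 21/4)/(s + 1)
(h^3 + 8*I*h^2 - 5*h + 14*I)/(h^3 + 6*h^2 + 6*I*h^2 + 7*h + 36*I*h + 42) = (h + 2*I)/(h + 6)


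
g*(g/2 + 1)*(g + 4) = g^3/2 + 3*g^2 + 4*g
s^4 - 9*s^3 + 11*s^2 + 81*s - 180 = (s - 5)*(s - 4)*(s - 3)*(s + 3)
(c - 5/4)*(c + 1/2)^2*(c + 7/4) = c^4 + 3*c^3/2 - 23*c^2/16 - 33*c/16 - 35/64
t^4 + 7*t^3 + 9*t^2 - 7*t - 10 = (t - 1)*(t + 1)*(t + 2)*(t + 5)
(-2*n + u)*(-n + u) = 2*n^2 - 3*n*u + u^2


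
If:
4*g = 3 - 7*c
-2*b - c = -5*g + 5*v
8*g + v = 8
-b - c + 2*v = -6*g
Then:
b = 209/41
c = -93/451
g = 501/451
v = -400/451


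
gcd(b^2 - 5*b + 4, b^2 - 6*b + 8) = b - 4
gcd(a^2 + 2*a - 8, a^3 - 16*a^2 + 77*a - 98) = a - 2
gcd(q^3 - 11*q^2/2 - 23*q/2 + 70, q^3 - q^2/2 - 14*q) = q^2 - q/2 - 14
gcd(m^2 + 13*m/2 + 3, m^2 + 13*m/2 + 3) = m^2 + 13*m/2 + 3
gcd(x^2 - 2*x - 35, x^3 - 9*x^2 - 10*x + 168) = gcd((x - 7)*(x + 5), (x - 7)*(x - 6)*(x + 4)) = x - 7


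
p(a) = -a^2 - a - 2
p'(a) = -2*a - 1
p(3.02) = -14.14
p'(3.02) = -7.04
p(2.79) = -12.57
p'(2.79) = -6.58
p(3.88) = -20.93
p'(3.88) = -8.76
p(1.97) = -7.85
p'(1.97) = -4.94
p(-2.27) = -4.88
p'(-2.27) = 3.54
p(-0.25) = -1.81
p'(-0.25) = -0.50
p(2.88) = -13.17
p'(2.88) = -6.76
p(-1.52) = -2.79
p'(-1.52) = 2.04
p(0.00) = -2.00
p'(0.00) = -1.00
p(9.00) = -92.00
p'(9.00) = -19.00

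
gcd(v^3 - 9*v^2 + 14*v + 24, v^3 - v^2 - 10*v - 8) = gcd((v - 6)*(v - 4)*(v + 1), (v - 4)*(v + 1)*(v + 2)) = v^2 - 3*v - 4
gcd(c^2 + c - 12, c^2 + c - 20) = 1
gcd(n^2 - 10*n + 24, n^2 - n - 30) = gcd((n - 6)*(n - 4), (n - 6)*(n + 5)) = n - 6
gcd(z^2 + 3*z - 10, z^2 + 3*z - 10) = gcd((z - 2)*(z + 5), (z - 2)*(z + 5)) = z^2 + 3*z - 10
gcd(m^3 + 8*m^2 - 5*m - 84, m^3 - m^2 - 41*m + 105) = m^2 + 4*m - 21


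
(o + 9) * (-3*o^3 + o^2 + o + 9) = -3*o^4 - 26*o^3 + 10*o^2 + 18*o + 81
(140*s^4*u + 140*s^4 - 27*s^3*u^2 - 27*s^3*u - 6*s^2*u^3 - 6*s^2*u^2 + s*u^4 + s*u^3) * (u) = 140*s^4*u^2 + 140*s^4*u - 27*s^3*u^3 - 27*s^3*u^2 - 6*s^2*u^4 - 6*s^2*u^3 + s*u^5 + s*u^4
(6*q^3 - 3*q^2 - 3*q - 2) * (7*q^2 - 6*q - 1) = 42*q^5 - 57*q^4 - 9*q^3 + 7*q^2 + 15*q + 2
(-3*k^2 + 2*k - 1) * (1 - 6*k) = 18*k^3 - 15*k^2 + 8*k - 1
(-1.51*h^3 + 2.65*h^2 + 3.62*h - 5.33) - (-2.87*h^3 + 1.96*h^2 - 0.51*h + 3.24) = 1.36*h^3 + 0.69*h^2 + 4.13*h - 8.57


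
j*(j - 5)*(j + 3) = j^3 - 2*j^2 - 15*j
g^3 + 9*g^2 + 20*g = g*(g + 4)*(g + 5)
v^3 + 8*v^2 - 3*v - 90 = (v - 3)*(v + 5)*(v + 6)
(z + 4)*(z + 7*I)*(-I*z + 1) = -I*z^3 + 8*z^2 - 4*I*z^2 + 32*z + 7*I*z + 28*I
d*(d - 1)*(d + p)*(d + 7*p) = d^4 + 8*d^3*p - d^3 + 7*d^2*p^2 - 8*d^2*p - 7*d*p^2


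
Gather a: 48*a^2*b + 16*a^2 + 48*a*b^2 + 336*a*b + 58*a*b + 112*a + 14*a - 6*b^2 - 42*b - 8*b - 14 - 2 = a^2*(48*b + 16) + a*(48*b^2 + 394*b + 126) - 6*b^2 - 50*b - 16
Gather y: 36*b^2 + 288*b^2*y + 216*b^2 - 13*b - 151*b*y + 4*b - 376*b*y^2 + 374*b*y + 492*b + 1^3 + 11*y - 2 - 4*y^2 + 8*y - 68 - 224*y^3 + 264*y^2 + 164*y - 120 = 252*b^2 + 483*b - 224*y^3 + y^2*(260 - 376*b) + y*(288*b^2 + 223*b + 183) - 189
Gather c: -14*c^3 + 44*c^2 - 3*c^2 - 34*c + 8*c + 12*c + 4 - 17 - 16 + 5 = -14*c^3 + 41*c^2 - 14*c - 24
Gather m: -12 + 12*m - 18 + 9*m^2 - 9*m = 9*m^2 + 3*m - 30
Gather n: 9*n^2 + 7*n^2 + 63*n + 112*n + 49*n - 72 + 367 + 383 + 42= 16*n^2 + 224*n + 720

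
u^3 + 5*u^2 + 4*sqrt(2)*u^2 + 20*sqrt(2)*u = u*(u + 5)*(u + 4*sqrt(2))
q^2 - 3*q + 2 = (q - 2)*(q - 1)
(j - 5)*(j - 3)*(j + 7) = j^3 - j^2 - 41*j + 105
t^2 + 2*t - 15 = (t - 3)*(t + 5)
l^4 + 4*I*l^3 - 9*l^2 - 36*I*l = l*(l - 3)*(l + 3)*(l + 4*I)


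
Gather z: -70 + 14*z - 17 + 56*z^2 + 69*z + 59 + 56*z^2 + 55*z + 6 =112*z^2 + 138*z - 22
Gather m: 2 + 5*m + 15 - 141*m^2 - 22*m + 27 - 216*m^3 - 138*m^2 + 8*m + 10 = -216*m^3 - 279*m^2 - 9*m + 54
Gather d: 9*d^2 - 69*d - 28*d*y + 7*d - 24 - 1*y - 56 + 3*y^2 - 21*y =9*d^2 + d*(-28*y - 62) + 3*y^2 - 22*y - 80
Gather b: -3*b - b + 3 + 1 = 4 - 4*b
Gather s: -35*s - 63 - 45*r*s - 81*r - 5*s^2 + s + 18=-81*r - 5*s^2 + s*(-45*r - 34) - 45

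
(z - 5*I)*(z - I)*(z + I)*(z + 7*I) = z^4 + 2*I*z^3 + 36*z^2 + 2*I*z + 35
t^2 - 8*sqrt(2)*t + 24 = (t - 6*sqrt(2))*(t - 2*sqrt(2))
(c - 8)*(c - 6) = c^2 - 14*c + 48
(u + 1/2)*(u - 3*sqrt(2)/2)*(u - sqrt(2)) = u^3 - 5*sqrt(2)*u^2/2 + u^2/2 - 5*sqrt(2)*u/4 + 3*u + 3/2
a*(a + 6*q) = a^2 + 6*a*q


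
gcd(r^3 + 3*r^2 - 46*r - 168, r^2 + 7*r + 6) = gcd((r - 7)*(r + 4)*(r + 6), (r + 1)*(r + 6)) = r + 6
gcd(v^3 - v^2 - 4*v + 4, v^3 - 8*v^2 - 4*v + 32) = v^2 - 4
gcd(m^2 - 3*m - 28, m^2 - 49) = m - 7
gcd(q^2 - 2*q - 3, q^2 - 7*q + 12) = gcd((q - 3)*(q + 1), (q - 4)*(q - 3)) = q - 3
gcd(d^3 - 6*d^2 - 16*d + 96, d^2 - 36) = d - 6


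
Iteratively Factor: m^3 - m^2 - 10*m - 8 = (m + 1)*(m^2 - 2*m - 8) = (m + 1)*(m + 2)*(m - 4)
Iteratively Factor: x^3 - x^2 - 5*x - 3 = (x - 3)*(x^2 + 2*x + 1) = (x - 3)*(x + 1)*(x + 1)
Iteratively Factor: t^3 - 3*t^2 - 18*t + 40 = (t - 5)*(t^2 + 2*t - 8) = (t - 5)*(t + 4)*(t - 2)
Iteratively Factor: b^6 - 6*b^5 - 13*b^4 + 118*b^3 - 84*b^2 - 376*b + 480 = (b - 3)*(b^5 - 3*b^4 - 22*b^3 + 52*b^2 + 72*b - 160) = (b - 3)*(b - 2)*(b^4 - b^3 - 24*b^2 + 4*b + 80) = (b - 3)*(b - 2)^2*(b^3 + b^2 - 22*b - 40) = (b - 3)*(b - 2)^2*(b + 4)*(b^2 - 3*b - 10) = (b - 3)*(b - 2)^2*(b + 2)*(b + 4)*(b - 5)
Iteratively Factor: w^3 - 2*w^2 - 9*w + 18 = (w - 3)*(w^2 + w - 6) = (w - 3)*(w + 3)*(w - 2)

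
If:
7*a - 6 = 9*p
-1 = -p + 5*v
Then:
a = 45*v/7 + 15/7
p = 5*v + 1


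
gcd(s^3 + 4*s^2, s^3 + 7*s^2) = s^2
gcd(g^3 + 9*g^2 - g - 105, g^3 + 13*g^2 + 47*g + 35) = g^2 + 12*g + 35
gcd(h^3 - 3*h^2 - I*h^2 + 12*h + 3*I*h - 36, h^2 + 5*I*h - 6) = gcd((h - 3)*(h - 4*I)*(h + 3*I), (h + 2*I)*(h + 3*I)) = h + 3*I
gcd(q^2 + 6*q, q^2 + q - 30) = q + 6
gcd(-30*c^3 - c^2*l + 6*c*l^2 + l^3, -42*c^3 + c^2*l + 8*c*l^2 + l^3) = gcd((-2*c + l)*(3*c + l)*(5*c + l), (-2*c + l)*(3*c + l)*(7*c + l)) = 6*c^2 - c*l - l^2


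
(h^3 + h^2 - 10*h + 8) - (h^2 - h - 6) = h^3 - 9*h + 14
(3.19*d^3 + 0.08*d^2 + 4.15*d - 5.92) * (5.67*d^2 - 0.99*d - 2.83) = 18.0873*d^5 - 2.7045*d^4 + 14.4236*d^3 - 37.9013*d^2 - 5.8837*d + 16.7536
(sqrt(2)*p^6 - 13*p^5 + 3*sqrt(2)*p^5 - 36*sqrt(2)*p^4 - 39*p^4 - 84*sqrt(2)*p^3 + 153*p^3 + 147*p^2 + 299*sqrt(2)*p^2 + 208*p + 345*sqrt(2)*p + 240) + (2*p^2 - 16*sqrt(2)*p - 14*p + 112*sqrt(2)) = sqrt(2)*p^6 - 13*p^5 + 3*sqrt(2)*p^5 - 36*sqrt(2)*p^4 - 39*p^4 - 84*sqrt(2)*p^3 + 153*p^3 + 149*p^2 + 299*sqrt(2)*p^2 + 194*p + 329*sqrt(2)*p + 112*sqrt(2) + 240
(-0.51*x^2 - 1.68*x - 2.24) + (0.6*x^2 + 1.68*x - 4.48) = 0.09*x^2 - 6.72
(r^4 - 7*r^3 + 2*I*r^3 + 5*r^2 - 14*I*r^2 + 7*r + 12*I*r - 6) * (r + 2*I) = r^5 - 7*r^4 + 4*I*r^4 + r^3 - 28*I*r^3 + 35*r^2 + 22*I*r^2 - 30*r + 14*I*r - 12*I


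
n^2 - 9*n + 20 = (n - 5)*(n - 4)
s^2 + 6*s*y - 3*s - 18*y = (s - 3)*(s + 6*y)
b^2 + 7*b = b*(b + 7)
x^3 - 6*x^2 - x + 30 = (x - 5)*(x - 3)*(x + 2)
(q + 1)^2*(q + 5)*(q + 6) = q^4 + 13*q^3 + 53*q^2 + 71*q + 30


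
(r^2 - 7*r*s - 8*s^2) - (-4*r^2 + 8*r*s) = 5*r^2 - 15*r*s - 8*s^2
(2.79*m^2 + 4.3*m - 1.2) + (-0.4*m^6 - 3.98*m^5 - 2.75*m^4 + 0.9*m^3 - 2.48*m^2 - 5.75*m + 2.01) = -0.4*m^6 - 3.98*m^5 - 2.75*m^4 + 0.9*m^3 + 0.31*m^2 - 1.45*m + 0.81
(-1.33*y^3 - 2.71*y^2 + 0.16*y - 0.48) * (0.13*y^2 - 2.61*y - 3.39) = -0.1729*y^5 + 3.119*y^4 + 11.6026*y^3 + 8.7069*y^2 + 0.7104*y + 1.6272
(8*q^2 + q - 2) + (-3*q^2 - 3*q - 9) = 5*q^2 - 2*q - 11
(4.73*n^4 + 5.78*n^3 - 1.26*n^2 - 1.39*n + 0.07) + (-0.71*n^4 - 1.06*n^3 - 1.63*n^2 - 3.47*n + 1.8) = 4.02*n^4 + 4.72*n^3 - 2.89*n^2 - 4.86*n + 1.87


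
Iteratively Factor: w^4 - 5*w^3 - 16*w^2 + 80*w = (w - 5)*(w^3 - 16*w) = (w - 5)*(w + 4)*(w^2 - 4*w) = (w - 5)*(w - 4)*(w + 4)*(w)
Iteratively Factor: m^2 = (m)*(m)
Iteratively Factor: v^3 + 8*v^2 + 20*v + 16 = (v + 2)*(v^2 + 6*v + 8) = (v + 2)*(v + 4)*(v + 2)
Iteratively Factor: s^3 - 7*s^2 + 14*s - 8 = (s - 2)*(s^2 - 5*s + 4) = (s - 4)*(s - 2)*(s - 1)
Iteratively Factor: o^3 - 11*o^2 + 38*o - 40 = (o - 2)*(o^2 - 9*o + 20) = (o - 5)*(o - 2)*(o - 4)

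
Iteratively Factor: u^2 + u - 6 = (u + 3)*(u - 2)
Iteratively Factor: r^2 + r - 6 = (r - 2)*(r + 3)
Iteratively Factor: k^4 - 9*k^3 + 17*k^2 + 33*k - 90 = (k - 3)*(k^3 - 6*k^2 - k + 30) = (k - 3)^2*(k^2 - 3*k - 10) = (k - 5)*(k - 3)^2*(k + 2)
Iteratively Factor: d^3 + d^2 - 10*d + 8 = (d - 2)*(d^2 + 3*d - 4) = (d - 2)*(d + 4)*(d - 1)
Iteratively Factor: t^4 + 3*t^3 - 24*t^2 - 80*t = (t)*(t^3 + 3*t^2 - 24*t - 80) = t*(t + 4)*(t^2 - t - 20) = t*(t + 4)^2*(t - 5)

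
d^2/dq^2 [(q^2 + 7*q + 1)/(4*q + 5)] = -198/(64*q^3 + 240*q^2 + 300*q + 125)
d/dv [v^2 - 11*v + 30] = 2*v - 11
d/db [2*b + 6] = 2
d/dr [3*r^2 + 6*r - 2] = 6*r + 6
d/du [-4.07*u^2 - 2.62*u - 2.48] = -8.14*u - 2.62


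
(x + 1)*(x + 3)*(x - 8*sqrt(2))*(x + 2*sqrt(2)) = x^4 - 6*sqrt(2)*x^3 + 4*x^3 - 24*sqrt(2)*x^2 - 29*x^2 - 128*x - 18*sqrt(2)*x - 96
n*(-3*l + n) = -3*l*n + n^2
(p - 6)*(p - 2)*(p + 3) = p^3 - 5*p^2 - 12*p + 36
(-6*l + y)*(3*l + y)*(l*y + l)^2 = -18*l^4*y^2 - 36*l^4*y - 18*l^4 - 3*l^3*y^3 - 6*l^3*y^2 - 3*l^3*y + l^2*y^4 + 2*l^2*y^3 + l^2*y^2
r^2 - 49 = (r - 7)*(r + 7)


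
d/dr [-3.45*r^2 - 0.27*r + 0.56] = -6.9*r - 0.27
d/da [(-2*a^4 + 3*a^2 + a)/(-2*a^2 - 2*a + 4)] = (2*a^5 + 3*a^4 - 8*a^3 - a^2 + 6*a + 1)/(a^4 + 2*a^3 - 3*a^2 - 4*a + 4)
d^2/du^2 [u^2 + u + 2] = 2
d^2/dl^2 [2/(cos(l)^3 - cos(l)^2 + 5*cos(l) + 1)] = 2*((23*cos(l) - 8*cos(2*l) + 9*cos(3*l))*(cos(l)^3 - cos(l)^2 + 5*cos(l) + 1)/4 + 2*(3*cos(l)^2 - 2*cos(l) + 5)^2*sin(l)^2)/(cos(l)^3 - cos(l)^2 + 5*cos(l) + 1)^3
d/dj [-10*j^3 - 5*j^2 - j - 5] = -30*j^2 - 10*j - 1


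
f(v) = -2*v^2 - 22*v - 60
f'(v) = -4*v - 22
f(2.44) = -125.59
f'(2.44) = -31.76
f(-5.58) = 0.49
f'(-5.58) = 0.32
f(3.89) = -175.84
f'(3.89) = -37.56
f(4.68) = -206.76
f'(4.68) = -40.72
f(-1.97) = -24.42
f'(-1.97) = -14.12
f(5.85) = -257.14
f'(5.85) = -45.40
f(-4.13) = -3.25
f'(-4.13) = -5.48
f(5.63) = -247.25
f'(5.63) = -44.52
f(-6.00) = 0.00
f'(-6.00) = 2.00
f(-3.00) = -12.00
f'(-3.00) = -10.00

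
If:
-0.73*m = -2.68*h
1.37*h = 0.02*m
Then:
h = 0.00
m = 0.00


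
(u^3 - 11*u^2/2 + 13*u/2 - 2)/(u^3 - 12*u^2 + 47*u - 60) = (2*u^2 - 3*u + 1)/(2*(u^2 - 8*u + 15))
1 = 1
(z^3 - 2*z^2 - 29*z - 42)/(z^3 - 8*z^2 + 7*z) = (z^2 + 5*z + 6)/(z*(z - 1))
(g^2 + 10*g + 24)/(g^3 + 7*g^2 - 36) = (g + 4)/(g^2 + g - 6)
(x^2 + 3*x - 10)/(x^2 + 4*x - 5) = (x - 2)/(x - 1)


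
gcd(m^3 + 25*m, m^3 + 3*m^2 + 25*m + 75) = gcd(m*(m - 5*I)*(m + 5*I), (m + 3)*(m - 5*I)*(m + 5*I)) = m^2 + 25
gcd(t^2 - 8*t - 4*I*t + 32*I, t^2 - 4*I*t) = t - 4*I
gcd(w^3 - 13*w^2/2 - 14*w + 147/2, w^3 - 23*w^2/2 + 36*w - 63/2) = w^2 - 10*w + 21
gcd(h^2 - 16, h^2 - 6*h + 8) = h - 4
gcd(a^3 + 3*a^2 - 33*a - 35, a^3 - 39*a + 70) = a^2 + 2*a - 35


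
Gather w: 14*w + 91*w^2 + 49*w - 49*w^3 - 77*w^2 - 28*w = -49*w^3 + 14*w^2 + 35*w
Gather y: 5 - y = 5 - y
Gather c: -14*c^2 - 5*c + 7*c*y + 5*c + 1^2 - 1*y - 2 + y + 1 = -14*c^2 + 7*c*y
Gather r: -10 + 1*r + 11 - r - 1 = 0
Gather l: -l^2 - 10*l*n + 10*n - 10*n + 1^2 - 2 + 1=-l^2 - 10*l*n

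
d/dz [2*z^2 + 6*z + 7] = 4*z + 6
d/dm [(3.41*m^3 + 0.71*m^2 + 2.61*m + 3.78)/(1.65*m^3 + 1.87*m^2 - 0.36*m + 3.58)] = (3.5527136788005e-15*m^5 + 5.2052*m^4 - 11.0682*m^3 + 12.7761*m^2 - 9.0536*m + 10.7046)/(2.7225*m^6 + 6.171*m^5 + 2.3089*m^4 + 10.4676*m^3 + 13.5188*m^2 - 2.5776*m + 12.8164)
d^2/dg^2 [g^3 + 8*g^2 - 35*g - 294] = 6*g + 16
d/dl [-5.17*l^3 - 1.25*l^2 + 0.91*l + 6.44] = -15.51*l^2 - 2.5*l + 0.91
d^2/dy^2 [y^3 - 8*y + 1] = 6*y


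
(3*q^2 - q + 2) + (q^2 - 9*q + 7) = 4*q^2 - 10*q + 9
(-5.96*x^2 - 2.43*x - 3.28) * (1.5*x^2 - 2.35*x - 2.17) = -8.94*x^4 + 10.361*x^3 + 13.7237*x^2 + 12.9811*x + 7.1176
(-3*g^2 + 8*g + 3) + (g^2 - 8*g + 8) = 11 - 2*g^2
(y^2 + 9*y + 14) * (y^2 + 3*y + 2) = y^4 + 12*y^3 + 43*y^2 + 60*y + 28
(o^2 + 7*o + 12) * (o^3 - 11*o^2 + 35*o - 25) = o^5 - 4*o^4 - 30*o^3 + 88*o^2 + 245*o - 300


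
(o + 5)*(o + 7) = o^2 + 12*o + 35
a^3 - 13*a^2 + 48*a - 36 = (a - 6)^2*(a - 1)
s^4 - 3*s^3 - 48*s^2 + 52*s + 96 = (s - 8)*(s - 2)*(s + 1)*(s + 6)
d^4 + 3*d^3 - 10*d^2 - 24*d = d*(d - 3)*(d + 2)*(d + 4)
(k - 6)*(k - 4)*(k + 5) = k^3 - 5*k^2 - 26*k + 120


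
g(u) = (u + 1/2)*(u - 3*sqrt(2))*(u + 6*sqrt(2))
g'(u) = (u + 1/2)*(u - 3*sqrt(2)) + (u + 1/2)*(u + 6*sqrt(2)) + (u - 3*sqrt(2))*(u + 6*sqrt(2)) = 3*u^2 + u + 6*sqrt(2)*u - 36 + 3*sqrt(2)/2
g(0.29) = -27.40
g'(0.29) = -30.88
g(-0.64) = 5.36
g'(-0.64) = -38.72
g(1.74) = -57.32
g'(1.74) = -8.29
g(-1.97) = 59.50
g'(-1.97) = -40.92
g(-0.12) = -13.87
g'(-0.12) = -34.97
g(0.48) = -33.06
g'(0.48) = -28.63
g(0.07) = -20.35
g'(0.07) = -33.20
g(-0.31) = -7.07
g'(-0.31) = -36.53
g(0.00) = -18.00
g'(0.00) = -33.88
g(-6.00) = 140.01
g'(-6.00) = 17.21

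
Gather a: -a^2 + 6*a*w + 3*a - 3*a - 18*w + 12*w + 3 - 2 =-a^2 + 6*a*w - 6*w + 1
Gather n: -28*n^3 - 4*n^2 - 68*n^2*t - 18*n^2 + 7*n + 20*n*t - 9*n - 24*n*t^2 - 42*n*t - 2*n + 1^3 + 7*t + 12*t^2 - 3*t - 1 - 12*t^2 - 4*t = -28*n^3 + n^2*(-68*t - 22) + n*(-24*t^2 - 22*t - 4)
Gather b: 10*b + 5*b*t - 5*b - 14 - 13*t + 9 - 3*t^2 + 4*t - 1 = b*(5*t + 5) - 3*t^2 - 9*t - 6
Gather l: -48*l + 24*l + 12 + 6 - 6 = 12 - 24*l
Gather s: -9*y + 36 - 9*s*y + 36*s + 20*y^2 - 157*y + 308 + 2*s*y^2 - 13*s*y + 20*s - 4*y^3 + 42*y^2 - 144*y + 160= s*(2*y^2 - 22*y + 56) - 4*y^3 + 62*y^2 - 310*y + 504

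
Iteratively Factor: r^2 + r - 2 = (r + 2)*(r - 1)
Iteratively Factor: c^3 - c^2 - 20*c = (c - 5)*(c^2 + 4*c) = c*(c - 5)*(c + 4)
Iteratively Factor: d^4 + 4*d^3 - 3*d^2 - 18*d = (d)*(d^3 + 4*d^2 - 3*d - 18) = d*(d + 3)*(d^2 + d - 6) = d*(d + 3)^2*(d - 2)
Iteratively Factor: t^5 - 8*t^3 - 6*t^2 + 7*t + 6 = (t - 1)*(t^4 + t^3 - 7*t^2 - 13*t - 6) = (t - 1)*(t + 1)*(t^3 - 7*t - 6) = (t - 3)*(t - 1)*(t + 1)*(t^2 + 3*t + 2) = (t - 3)*(t - 1)*(t + 1)^2*(t + 2)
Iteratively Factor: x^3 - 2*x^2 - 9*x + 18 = (x + 3)*(x^2 - 5*x + 6) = (x - 2)*(x + 3)*(x - 3)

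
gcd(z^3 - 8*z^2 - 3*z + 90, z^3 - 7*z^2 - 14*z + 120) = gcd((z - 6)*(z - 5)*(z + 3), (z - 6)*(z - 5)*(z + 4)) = z^2 - 11*z + 30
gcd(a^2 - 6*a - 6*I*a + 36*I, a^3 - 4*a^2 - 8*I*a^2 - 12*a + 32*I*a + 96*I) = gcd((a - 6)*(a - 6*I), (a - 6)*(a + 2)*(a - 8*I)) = a - 6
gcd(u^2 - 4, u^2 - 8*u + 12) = u - 2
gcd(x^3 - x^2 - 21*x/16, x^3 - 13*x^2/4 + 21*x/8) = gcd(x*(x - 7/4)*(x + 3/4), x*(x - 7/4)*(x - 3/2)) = x^2 - 7*x/4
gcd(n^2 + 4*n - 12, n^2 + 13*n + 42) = n + 6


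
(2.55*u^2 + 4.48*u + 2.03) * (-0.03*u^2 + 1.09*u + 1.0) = -0.0765*u^4 + 2.6451*u^3 + 7.3723*u^2 + 6.6927*u + 2.03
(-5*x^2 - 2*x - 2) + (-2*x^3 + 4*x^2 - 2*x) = -2*x^3 - x^2 - 4*x - 2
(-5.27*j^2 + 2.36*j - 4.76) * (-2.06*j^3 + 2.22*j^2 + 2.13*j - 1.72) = 10.8562*j^5 - 16.561*j^4 + 3.8197*j^3 + 3.524*j^2 - 14.198*j + 8.1872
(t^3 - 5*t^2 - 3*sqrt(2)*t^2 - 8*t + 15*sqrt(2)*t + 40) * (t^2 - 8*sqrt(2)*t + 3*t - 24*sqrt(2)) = t^5 - 11*sqrt(2)*t^4 - 2*t^4 + 25*t^3 + 22*sqrt(2)*t^3 - 80*t^2 + 229*sqrt(2)*t^2 - 600*t - 128*sqrt(2)*t - 960*sqrt(2)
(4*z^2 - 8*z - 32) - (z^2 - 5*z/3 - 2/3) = 3*z^2 - 19*z/3 - 94/3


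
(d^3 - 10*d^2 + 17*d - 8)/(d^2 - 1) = (d^2 - 9*d + 8)/(d + 1)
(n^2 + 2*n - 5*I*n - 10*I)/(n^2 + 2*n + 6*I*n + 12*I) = (n - 5*I)/(n + 6*I)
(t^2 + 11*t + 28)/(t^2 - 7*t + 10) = (t^2 + 11*t + 28)/(t^2 - 7*t + 10)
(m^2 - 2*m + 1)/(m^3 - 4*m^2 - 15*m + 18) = (m - 1)/(m^2 - 3*m - 18)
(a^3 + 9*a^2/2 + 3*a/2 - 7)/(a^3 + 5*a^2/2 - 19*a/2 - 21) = (a - 1)/(a - 3)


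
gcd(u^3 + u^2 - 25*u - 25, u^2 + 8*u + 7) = u + 1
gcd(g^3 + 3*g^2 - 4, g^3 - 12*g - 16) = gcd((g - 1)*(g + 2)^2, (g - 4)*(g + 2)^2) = g^2 + 4*g + 4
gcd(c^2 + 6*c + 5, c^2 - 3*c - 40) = c + 5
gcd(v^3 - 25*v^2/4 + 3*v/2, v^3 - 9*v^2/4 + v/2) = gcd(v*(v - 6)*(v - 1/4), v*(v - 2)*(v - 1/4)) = v^2 - v/4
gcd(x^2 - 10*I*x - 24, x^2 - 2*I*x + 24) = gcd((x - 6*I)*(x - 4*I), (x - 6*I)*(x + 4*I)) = x - 6*I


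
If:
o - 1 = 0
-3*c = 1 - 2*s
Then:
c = 2*s/3 - 1/3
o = 1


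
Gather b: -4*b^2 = -4*b^2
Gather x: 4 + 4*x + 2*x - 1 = 6*x + 3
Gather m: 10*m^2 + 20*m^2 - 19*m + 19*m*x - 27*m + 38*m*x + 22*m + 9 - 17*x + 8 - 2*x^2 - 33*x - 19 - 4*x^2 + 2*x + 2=30*m^2 + m*(57*x - 24) - 6*x^2 - 48*x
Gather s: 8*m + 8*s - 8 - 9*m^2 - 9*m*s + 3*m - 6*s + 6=-9*m^2 + 11*m + s*(2 - 9*m) - 2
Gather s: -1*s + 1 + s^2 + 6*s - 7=s^2 + 5*s - 6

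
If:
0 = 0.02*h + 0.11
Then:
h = -5.50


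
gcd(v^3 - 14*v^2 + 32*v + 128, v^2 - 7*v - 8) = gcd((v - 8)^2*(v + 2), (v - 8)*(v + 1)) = v - 8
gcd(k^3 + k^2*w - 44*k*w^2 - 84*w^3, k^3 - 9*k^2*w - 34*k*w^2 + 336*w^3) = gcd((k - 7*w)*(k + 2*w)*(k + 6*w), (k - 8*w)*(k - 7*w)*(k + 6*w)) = -k^2 + k*w + 42*w^2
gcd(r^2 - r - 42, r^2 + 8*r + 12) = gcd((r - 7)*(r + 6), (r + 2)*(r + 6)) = r + 6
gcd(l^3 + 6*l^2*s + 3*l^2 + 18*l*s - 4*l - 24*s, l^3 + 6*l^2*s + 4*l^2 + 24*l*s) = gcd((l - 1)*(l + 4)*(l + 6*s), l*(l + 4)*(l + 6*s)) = l^2 + 6*l*s + 4*l + 24*s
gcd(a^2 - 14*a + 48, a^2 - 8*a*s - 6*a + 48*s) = a - 6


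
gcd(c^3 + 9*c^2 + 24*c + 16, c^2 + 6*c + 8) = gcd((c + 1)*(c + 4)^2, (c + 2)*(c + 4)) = c + 4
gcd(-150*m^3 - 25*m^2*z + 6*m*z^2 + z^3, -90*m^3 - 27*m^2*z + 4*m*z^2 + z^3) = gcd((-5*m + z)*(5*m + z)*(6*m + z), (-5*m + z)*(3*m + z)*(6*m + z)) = -30*m^2 + m*z + z^2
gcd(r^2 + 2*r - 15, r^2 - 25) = r + 5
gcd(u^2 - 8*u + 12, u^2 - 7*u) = 1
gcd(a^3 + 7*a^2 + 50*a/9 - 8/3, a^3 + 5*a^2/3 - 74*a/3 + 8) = a^2 + 17*a/3 - 2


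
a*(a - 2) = a^2 - 2*a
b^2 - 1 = (b - 1)*(b + 1)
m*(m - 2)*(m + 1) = m^3 - m^2 - 2*m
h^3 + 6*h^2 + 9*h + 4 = (h + 1)^2*(h + 4)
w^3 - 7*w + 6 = (w - 2)*(w - 1)*(w + 3)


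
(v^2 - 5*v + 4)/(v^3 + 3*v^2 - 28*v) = (v - 1)/(v*(v + 7))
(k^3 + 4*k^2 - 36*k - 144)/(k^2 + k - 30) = (k^2 - 2*k - 24)/(k - 5)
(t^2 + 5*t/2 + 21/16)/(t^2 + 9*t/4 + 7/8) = (4*t + 3)/(2*(2*t + 1))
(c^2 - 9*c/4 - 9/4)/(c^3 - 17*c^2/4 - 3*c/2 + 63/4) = (4*c + 3)/(4*c^2 - 5*c - 21)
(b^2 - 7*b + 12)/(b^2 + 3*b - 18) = (b - 4)/(b + 6)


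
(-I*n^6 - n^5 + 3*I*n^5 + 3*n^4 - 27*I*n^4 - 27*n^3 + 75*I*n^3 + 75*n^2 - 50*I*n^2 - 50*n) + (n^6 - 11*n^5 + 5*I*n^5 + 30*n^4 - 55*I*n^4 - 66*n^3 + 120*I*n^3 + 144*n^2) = n^6 - I*n^6 - 12*n^5 + 8*I*n^5 + 33*n^4 - 82*I*n^4 - 93*n^3 + 195*I*n^3 + 219*n^2 - 50*I*n^2 - 50*n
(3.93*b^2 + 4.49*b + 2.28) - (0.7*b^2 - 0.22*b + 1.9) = 3.23*b^2 + 4.71*b + 0.38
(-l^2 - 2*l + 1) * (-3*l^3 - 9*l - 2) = 3*l^5 + 6*l^4 + 6*l^3 + 20*l^2 - 5*l - 2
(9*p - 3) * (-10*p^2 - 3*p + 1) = -90*p^3 + 3*p^2 + 18*p - 3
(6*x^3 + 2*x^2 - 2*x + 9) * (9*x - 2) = 54*x^4 + 6*x^3 - 22*x^2 + 85*x - 18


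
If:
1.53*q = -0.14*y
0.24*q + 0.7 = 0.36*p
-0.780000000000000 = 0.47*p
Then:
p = -1.66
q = -5.41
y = 59.08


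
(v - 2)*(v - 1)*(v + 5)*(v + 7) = v^4 + 9*v^3 + v^2 - 81*v + 70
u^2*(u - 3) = u^3 - 3*u^2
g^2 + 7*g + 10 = (g + 2)*(g + 5)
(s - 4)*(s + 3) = s^2 - s - 12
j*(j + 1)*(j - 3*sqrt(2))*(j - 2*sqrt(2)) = j^4 - 5*sqrt(2)*j^3 + j^3 - 5*sqrt(2)*j^2 + 12*j^2 + 12*j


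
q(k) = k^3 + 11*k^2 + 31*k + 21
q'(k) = 3*k^2 + 22*k + 31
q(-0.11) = 17.72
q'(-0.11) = 28.62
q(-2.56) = -3.05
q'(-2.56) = -5.66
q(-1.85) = -5.03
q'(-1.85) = 0.57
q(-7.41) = -11.59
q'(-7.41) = 32.70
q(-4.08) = 9.71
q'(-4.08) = -8.82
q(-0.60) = 6.14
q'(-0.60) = 18.88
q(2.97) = 236.30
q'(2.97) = 122.80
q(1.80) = 118.27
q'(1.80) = 80.32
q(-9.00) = -96.00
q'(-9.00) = 76.00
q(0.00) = 21.00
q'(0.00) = 31.00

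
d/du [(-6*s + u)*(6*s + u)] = 2*u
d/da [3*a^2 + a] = 6*a + 1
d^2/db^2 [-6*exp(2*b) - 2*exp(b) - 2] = (-24*exp(b) - 2)*exp(b)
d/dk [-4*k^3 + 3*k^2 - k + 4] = -12*k^2 + 6*k - 1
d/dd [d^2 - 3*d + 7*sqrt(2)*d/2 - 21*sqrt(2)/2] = 2*d - 3 + 7*sqrt(2)/2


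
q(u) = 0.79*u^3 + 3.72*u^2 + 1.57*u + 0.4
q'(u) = 2.37*u^2 + 7.44*u + 1.57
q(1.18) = 8.73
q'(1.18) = 13.65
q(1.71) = 17.91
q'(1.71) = 21.22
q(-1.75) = 4.81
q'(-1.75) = -4.19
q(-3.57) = 6.26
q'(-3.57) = 5.21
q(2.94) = 57.25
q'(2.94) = 43.93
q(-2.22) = 6.60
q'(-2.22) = -3.27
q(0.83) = 4.72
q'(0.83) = 9.38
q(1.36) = 11.40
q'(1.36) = 16.07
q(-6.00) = -45.74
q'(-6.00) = 42.25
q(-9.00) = -288.32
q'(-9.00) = 126.58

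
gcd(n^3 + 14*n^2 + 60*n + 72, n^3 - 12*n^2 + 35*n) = 1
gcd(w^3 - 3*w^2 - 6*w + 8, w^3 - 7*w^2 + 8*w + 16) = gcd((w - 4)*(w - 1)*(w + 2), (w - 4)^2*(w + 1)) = w - 4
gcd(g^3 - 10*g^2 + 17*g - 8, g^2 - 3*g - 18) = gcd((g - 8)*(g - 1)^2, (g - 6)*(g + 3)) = 1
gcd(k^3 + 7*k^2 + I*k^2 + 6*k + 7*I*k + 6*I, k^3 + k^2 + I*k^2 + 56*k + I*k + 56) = k + 1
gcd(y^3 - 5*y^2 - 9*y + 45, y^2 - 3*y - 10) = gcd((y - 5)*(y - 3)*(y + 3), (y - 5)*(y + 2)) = y - 5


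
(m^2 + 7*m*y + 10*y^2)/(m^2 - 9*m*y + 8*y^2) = (m^2 + 7*m*y + 10*y^2)/(m^2 - 9*m*y + 8*y^2)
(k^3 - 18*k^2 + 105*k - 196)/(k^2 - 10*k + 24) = (k^2 - 14*k + 49)/(k - 6)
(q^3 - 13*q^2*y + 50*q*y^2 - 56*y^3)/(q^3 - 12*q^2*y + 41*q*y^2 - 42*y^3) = (-q + 4*y)/(-q + 3*y)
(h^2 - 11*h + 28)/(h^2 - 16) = (h - 7)/(h + 4)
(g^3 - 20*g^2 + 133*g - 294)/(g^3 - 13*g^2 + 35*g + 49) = (g - 6)/(g + 1)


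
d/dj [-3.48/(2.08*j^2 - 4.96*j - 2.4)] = (14.4768*j - 17.2608)/(-2.08*j^2 + 4.96*j + 2.4)^2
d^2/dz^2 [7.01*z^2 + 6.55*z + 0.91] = 14.0200000000000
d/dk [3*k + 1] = 3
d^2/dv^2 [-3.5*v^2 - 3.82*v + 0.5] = -7.00000000000000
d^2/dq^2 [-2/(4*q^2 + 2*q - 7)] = 16*(4*q^2 + 2*q - (4*q + 1)^2 - 7)/(4*q^2 + 2*q - 7)^3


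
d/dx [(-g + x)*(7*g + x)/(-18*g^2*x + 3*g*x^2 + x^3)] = (2*x*(3*g + x)*(-18*g^2 + 3*g*x + x^2) + 3*(g - x)*(7*g + x)*(-6*g^2 + 2*g*x + x^2))/(x^2*(-18*g^2 + 3*g*x + x^2)^2)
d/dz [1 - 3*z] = -3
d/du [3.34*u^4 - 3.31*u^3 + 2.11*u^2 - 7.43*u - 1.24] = 13.36*u^3 - 9.93*u^2 + 4.22*u - 7.43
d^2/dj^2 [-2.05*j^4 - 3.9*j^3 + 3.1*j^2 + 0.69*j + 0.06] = -24.6*j^2 - 23.4*j + 6.2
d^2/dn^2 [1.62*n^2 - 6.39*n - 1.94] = 3.24000000000000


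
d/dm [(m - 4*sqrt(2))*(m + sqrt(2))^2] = 3*m^2 - 4*sqrt(2)*m - 14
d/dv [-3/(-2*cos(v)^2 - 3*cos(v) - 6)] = 3*(4*cos(v) + 3)*sin(v)/(3*cos(v) + cos(2*v) + 7)^2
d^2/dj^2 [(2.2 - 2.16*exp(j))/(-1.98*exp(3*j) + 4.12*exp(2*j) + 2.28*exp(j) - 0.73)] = (33.872256*exp(6*j) - 130.485168*exp(5*j) + 273.08304*exp(4*j) - 190.388368*exp(3*j) + 5.59965600000001*exp(2*j) - 34.308256*exp(j) - 2.510616)*exp(j)/(7.762392*exp(9*j) - 48.456144*exp(8*j) + 74.0124*exp(7*j) + 50.247116*exp(6*j) - 120.956688*exp(5*j) - 46.85136*exp(4*j) + 32.457042*exp(3*j) + 4.797852*exp(2*j) - 3.645036*exp(j) + 0.389017)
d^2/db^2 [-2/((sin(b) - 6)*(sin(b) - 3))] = 2*(4*sin(b)^4 - 27*sin(b)^3 + 3*sin(b)^2 + 216*sin(b) - 126)/((sin(b) - 6)^3*(sin(b) - 3)^3)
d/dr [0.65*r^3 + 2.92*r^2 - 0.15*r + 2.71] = 1.95*r^2 + 5.84*r - 0.15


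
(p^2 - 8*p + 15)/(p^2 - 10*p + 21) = (p - 5)/(p - 7)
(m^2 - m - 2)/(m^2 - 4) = (m + 1)/(m + 2)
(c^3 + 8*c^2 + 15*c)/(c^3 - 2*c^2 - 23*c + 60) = c*(c + 3)/(c^2 - 7*c + 12)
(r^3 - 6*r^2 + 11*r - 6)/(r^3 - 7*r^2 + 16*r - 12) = (r - 1)/(r - 2)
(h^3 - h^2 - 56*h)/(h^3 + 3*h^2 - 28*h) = (h - 8)/(h - 4)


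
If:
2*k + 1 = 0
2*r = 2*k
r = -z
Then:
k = -1/2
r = -1/2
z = 1/2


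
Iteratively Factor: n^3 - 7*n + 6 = (n - 2)*(n^2 + 2*n - 3) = (n - 2)*(n - 1)*(n + 3)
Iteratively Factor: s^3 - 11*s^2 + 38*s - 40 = (s - 2)*(s^2 - 9*s + 20) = (s - 4)*(s - 2)*(s - 5)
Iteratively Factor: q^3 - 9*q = (q + 3)*(q^2 - 3*q) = (q - 3)*(q + 3)*(q)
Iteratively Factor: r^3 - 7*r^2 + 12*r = (r)*(r^2 - 7*r + 12) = r*(r - 4)*(r - 3)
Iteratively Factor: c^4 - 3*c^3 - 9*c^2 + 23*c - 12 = (c - 1)*(c^3 - 2*c^2 - 11*c + 12) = (c - 1)*(c + 3)*(c^2 - 5*c + 4) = (c - 1)^2*(c + 3)*(c - 4)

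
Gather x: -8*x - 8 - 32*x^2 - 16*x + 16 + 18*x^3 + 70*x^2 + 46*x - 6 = 18*x^3 + 38*x^2 + 22*x + 2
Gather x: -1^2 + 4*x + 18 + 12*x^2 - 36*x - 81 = 12*x^2 - 32*x - 64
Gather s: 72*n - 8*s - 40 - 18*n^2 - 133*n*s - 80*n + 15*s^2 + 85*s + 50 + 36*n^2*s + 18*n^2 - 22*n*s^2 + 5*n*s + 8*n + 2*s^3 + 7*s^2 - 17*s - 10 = 2*s^3 + s^2*(22 - 22*n) + s*(36*n^2 - 128*n + 60)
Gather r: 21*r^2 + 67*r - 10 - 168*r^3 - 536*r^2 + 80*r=-168*r^3 - 515*r^2 + 147*r - 10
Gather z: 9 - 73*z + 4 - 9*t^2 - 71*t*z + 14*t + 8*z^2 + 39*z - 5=-9*t^2 + 14*t + 8*z^2 + z*(-71*t - 34) + 8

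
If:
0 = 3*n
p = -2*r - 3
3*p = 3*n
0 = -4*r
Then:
No Solution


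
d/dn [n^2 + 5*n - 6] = 2*n + 5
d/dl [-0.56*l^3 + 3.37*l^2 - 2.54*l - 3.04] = -1.68*l^2 + 6.74*l - 2.54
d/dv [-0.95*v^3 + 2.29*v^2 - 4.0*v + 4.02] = -2.85*v^2 + 4.58*v - 4.0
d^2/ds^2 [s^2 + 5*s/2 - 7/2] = 2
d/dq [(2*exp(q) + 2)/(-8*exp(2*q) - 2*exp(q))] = (4*exp(2*q) + 8*exp(q) + 1)*exp(-q)/(16*exp(2*q) + 8*exp(q) + 1)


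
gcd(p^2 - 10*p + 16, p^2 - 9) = 1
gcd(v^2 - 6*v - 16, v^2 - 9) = 1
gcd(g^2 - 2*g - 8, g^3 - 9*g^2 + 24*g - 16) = g - 4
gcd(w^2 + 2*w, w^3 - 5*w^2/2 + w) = w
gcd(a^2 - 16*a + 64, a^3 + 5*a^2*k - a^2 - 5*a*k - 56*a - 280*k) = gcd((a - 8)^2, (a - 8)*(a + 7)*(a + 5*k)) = a - 8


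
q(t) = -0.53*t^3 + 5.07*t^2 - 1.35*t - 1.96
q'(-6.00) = -119.43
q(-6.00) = 303.14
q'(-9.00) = -221.40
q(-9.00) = 807.23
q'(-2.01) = -28.16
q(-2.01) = 25.54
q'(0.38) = 2.27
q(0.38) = -1.77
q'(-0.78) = -10.23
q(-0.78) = 2.43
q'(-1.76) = -24.12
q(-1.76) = 19.01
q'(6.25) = -0.08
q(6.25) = 58.25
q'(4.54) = 11.91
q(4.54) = 46.82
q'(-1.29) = -17.08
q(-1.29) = 9.36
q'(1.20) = 8.53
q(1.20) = 2.80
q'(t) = -1.59*t^2 + 10.14*t - 1.35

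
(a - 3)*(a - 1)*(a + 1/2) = a^3 - 7*a^2/2 + a + 3/2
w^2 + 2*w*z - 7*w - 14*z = (w - 7)*(w + 2*z)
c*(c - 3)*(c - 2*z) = c^3 - 2*c^2*z - 3*c^2 + 6*c*z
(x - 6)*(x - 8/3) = x^2 - 26*x/3 + 16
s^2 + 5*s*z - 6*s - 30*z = (s - 6)*(s + 5*z)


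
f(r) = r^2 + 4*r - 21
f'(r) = 2*r + 4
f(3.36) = 3.73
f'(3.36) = 10.72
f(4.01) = 11.12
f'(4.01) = 12.02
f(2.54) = -4.39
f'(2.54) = 9.08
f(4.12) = 12.45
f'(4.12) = 12.24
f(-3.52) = -22.69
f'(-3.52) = -3.04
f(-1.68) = -24.90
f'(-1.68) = 0.64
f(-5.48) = -12.89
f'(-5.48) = -6.96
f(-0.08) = -21.31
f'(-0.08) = 3.84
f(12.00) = 171.00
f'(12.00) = 28.00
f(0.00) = -21.00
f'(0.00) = 4.00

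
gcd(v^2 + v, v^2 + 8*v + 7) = v + 1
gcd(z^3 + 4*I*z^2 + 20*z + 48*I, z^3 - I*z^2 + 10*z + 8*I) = z^2 - 2*I*z + 8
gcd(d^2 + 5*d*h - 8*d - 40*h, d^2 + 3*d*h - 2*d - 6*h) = 1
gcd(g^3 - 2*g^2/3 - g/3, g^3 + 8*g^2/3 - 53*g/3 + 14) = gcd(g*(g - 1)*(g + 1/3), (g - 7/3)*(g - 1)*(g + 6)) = g - 1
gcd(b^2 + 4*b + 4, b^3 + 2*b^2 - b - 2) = b + 2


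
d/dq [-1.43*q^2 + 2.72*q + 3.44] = 2.72 - 2.86*q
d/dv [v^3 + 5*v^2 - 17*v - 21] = 3*v^2 + 10*v - 17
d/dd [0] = 0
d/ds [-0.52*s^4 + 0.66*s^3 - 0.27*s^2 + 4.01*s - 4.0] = -2.08*s^3 + 1.98*s^2 - 0.54*s + 4.01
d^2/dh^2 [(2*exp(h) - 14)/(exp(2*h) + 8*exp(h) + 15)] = 2*(exp(4*h) - 36*exp(3*h) - 258*exp(2*h) - 148*exp(h) + 1065)*exp(h)/(exp(6*h) + 24*exp(5*h) + 237*exp(4*h) + 1232*exp(3*h) + 3555*exp(2*h) + 5400*exp(h) + 3375)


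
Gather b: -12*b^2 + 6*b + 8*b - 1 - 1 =-12*b^2 + 14*b - 2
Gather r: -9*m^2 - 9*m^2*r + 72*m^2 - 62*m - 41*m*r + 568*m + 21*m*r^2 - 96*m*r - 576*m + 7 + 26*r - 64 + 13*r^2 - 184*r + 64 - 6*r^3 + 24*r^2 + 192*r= 63*m^2 - 70*m - 6*r^3 + r^2*(21*m + 37) + r*(-9*m^2 - 137*m + 34) + 7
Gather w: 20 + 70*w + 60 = 70*w + 80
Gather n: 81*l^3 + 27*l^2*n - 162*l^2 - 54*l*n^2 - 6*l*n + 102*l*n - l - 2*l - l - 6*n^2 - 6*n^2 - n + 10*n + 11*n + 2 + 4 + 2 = 81*l^3 - 162*l^2 - 4*l + n^2*(-54*l - 12) + n*(27*l^2 + 96*l + 20) + 8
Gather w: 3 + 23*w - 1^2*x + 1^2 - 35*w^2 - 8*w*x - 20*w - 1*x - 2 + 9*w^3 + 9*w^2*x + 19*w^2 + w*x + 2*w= 9*w^3 + w^2*(9*x - 16) + w*(5 - 7*x) - 2*x + 2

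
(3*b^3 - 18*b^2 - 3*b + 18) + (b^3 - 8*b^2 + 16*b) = 4*b^3 - 26*b^2 + 13*b + 18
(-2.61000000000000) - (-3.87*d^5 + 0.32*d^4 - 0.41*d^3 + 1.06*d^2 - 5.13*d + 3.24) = 3.87*d^5 - 0.32*d^4 + 0.41*d^3 - 1.06*d^2 + 5.13*d - 5.85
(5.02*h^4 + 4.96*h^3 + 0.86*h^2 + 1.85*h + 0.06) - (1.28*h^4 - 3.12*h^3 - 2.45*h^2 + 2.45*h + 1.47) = 3.74*h^4 + 8.08*h^3 + 3.31*h^2 - 0.6*h - 1.41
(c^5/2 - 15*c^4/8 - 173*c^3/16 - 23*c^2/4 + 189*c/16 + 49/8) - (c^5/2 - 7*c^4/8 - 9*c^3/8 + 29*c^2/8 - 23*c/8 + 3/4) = -c^4 - 155*c^3/16 - 75*c^2/8 + 235*c/16 + 43/8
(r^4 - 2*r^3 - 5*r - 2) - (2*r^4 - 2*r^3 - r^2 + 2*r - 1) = -r^4 + r^2 - 7*r - 1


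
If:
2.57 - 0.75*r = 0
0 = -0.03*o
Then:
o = 0.00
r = 3.43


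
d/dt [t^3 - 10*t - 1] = 3*t^2 - 10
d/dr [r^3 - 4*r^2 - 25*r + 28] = 3*r^2 - 8*r - 25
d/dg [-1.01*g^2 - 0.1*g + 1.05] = -2.02*g - 0.1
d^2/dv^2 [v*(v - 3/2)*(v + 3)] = 6*v + 3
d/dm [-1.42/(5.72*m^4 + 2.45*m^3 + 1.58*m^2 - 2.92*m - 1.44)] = (32.4896*m^3 + 10.437*m^2 + 4.4872*m - 4.1464)/(5.72*m^4 + 2.45*m^3 + 1.58*m^2 - 2.92*m - 1.44)^2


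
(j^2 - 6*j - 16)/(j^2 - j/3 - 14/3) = 3*(j - 8)/(3*j - 7)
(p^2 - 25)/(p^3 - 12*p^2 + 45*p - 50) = (p + 5)/(p^2 - 7*p + 10)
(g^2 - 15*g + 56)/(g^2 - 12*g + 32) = (g - 7)/(g - 4)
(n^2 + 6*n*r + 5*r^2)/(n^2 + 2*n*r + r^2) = (n + 5*r)/(n + r)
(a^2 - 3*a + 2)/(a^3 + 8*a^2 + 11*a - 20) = (a - 2)/(a^2 + 9*a + 20)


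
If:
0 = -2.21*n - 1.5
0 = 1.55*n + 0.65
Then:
No Solution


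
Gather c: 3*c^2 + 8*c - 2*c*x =3*c^2 + c*(8 - 2*x)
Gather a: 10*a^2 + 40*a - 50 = 10*a^2 + 40*a - 50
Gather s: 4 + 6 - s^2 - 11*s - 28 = -s^2 - 11*s - 18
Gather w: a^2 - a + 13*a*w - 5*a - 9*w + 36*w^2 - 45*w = a^2 - 6*a + 36*w^2 + w*(13*a - 54)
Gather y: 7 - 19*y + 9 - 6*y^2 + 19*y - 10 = 6 - 6*y^2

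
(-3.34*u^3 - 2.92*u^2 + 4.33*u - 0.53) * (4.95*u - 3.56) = -16.533*u^4 - 2.5636*u^3 + 31.8287*u^2 - 18.0383*u + 1.8868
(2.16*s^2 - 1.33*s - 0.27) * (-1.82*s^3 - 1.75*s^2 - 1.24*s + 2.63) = -3.9312*s^5 - 1.3594*s^4 + 0.1405*s^3 + 7.8025*s^2 - 3.1631*s - 0.7101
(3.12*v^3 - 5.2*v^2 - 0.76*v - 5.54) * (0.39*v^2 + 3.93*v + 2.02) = 1.2168*v^5 + 10.2336*v^4 - 14.43*v^3 - 15.6514*v^2 - 23.3074*v - 11.1908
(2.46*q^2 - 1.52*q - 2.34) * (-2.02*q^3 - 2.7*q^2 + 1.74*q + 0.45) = -4.9692*q^5 - 3.5716*q^4 + 13.1112*q^3 + 4.7802*q^2 - 4.7556*q - 1.053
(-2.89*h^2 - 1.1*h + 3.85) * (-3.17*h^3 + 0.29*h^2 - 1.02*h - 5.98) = 9.1613*h^5 + 2.6489*h^4 - 9.5757*h^3 + 19.5207*h^2 + 2.651*h - 23.023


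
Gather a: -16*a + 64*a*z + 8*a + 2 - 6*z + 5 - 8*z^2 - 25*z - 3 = a*(64*z - 8) - 8*z^2 - 31*z + 4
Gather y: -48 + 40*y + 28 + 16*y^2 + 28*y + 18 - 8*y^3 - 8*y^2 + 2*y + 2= -8*y^3 + 8*y^2 + 70*y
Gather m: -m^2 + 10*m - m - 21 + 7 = -m^2 + 9*m - 14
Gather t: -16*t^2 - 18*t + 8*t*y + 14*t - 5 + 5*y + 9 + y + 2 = -16*t^2 + t*(8*y - 4) + 6*y + 6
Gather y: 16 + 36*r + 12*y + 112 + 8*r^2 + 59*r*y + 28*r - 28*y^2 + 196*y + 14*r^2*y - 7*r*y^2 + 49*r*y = 8*r^2 + 64*r + y^2*(-7*r - 28) + y*(14*r^2 + 108*r + 208) + 128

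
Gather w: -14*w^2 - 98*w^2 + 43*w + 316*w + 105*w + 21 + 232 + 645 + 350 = -112*w^2 + 464*w + 1248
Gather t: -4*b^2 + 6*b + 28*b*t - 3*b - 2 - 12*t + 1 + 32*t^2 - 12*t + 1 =-4*b^2 + 3*b + 32*t^2 + t*(28*b - 24)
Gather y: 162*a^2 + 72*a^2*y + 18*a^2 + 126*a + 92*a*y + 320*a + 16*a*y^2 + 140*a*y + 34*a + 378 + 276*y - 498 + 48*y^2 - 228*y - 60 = 180*a^2 + 480*a + y^2*(16*a + 48) + y*(72*a^2 + 232*a + 48) - 180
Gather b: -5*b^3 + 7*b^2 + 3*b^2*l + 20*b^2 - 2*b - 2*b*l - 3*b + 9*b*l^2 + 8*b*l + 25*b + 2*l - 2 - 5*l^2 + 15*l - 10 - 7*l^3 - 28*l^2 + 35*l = -5*b^3 + b^2*(3*l + 27) + b*(9*l^2 + 6*l + 20) - 7*l^3 - 33*l^2 + 52*l - 12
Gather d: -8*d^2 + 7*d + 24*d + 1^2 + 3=-8*d^2 + 31*d + 4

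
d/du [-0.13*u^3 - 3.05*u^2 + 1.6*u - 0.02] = -0.39*u^2 - 6.1*u + 1.6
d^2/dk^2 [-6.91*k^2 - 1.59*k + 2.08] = -13.8200000000000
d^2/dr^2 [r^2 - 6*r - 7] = 2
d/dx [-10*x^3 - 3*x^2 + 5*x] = -30*x^2 - 6*x + 5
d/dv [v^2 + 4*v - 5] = 2*v + 4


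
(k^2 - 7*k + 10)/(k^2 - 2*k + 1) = (k^2 - 7*k + 10)/(k^2 - 2*k + 1)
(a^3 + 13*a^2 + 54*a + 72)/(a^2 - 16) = (a^2 + 9*a + 18)/(a - 4)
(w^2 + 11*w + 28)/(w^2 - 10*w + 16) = (w^2 + 11*w + 28)/(w^2 - 10*w + 16)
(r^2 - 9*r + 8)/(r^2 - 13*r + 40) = (r - 1)/(r - 5)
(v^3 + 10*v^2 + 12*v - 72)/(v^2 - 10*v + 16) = (v^2 + 12*v + 36)/(v - 8)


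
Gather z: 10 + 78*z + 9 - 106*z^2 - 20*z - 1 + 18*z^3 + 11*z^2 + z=18*z^3 - 95*z^2 + 59*z + 18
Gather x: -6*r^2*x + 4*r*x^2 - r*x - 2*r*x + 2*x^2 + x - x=x^2*(4*r + 2) + x*(-6*r^2 - 3*r)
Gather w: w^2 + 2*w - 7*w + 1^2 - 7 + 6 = w^2 - 5*w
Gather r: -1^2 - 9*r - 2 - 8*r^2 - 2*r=-8*r^2 - 11*r - 3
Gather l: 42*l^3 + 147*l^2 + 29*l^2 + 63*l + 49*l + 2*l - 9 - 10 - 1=42*l^3 + 176*l^2 + 114*l - 20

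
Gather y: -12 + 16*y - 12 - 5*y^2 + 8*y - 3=-5*y^2 + 24*y - 27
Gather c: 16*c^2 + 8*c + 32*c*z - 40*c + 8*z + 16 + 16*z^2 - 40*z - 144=16*c^2 + c*(32*z - 32) + 16*z^2 - 32*z - 128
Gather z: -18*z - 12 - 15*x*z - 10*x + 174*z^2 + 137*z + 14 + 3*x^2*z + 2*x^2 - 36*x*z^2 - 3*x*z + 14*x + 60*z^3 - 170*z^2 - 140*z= 2*x^2 + 4*x + 60*z^3 + z^2*(4 - 36*x) + z*(3*x^2 - 18*x - 21) + 2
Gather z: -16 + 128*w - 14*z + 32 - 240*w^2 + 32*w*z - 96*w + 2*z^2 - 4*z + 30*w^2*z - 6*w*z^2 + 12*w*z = -240*w^2 + 32*w + z^2*(2 - 6*w) + z*(30*w^2 + 44*w - 18) + 16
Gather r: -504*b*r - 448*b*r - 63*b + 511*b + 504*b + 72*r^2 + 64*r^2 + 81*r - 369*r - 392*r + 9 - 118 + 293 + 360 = 952*b + 136*r^2 + r*(-952*b - 680) + 544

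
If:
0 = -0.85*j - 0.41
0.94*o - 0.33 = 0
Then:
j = -0.48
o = 0.35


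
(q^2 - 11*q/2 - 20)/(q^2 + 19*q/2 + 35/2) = (q - 8)/(q + 7)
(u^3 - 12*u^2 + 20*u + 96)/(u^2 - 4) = (u^2 - 14*u + 48)/(u - 2)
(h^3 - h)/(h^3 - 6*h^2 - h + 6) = h/(h - 6)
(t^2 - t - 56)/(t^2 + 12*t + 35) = (t - 8)/(t + 5)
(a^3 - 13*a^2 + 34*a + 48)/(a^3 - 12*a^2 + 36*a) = (a^2 - 7*a - 8)/(a*(a - 6))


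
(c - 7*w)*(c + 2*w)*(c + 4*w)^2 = c^4 + 3*c^3*w - 38*c^2*w^2 - 192*c*w^3 - 224*w^4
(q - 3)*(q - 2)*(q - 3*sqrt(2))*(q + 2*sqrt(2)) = q^4 - 5*q^3 - sqrt(2)*q^3 - 6*q^2 + 5*sqrt(2)*q^2 - 6*sqrt(2)*q + 60*q - 72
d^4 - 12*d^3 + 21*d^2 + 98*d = d*(d - 7)^2*(d + 2)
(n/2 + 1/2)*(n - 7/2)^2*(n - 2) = n^4/2 - 4*n^3 + 69*n^2/8 + 7*n/8 - 49/4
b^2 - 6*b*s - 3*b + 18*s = (b - 3)*(b - 6*s)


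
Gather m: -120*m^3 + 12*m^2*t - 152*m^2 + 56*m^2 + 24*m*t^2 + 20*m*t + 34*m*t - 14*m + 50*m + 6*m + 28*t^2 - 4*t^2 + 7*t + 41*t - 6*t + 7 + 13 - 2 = -120*m^3 + m^2*(12*t - 96) + m*(24*t^2 + 54*t + 42) + 24*t^2 + 42*t + 18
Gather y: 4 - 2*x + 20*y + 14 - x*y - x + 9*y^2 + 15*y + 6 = -3*x + 9*y^2 + y*(35 - x) + 24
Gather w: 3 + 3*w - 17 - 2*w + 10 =w - 4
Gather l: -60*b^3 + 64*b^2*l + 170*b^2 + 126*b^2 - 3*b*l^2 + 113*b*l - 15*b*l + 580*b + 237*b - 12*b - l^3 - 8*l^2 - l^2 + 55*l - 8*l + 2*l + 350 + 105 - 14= -60*b^3 + 296*b^2 + 805*b - l^3 + l^2*(-3*b - 9) + l*(64*b^2 + 98*b + 49) + 441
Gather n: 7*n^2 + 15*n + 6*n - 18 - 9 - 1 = 7*n^2 + 21*n - 28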